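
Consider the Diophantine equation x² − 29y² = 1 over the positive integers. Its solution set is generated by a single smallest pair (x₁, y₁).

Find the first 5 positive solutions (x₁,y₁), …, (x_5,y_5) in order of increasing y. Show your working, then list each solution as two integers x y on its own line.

9801 1820
192119201 35675640
3765920568201 699313893460
73819574785756801 13707950903927280
1447011301184484245001 268703252919468649100

√29 → a₀=5, period (2,1,1,2,10); ℓ=5 odd so k=9
i=0: a=5 ⇒ p=5, q=1
i=1: a=2 ⇒ p=11, q=2
…
i=5: a=10 ⇒ p=727, q=135
…
i=7: a=1 ⇒ p=2251, q=418
i=8: a=1 ⇒ p=3775, q=701
i=9: a=2 ⇒ p=9801, q=1820
(x₁, y₁) = (9801, 1820);  9801² − 29·1820² = 1 ✓
k=2:  x_2 = 9801·9801+29·1820·1820 = 192119201,  y_2 = 9801·1820+1820·9801 = 35675640
k=3:  x_3 = 9801·192119201+29·1820·35675640 = 3765920568201,  y_3 = 9801·35675640+1820·192119201 = 699313893460
k=4:  x_4 = 9801·3765920568201+29·1820·699313893460 = 73819574785756801,  y_4 = 9801·699313893460+1820·3765920568201 = 13707950903927280
k=5:  x_5 = 9801·73819574785756801+29·1820·13707950903927280 = 1447011301184484245001,  y_5 = 9801·13707950903927280+1820·73819574785756801 = 268703252919468649100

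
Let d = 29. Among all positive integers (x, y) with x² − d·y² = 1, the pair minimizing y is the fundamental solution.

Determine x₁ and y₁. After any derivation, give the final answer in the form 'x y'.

d=29: √d = [5; 2,1,1,2,10] (ℓ=5, odd), read p_9/q_9
i=0: a=5 ⇒ p=5, q=1
…
i=2: a=1 ⇒ p=16, q=3
…
i=4: a=2 ⇒ p=70, q=13
…
i=6: a=2 ⇒ p=1524, q=283
…
i=8: a=1 ⇒ p=3775, q=701
i=9: a=2 ⇒ p=9801, q=1820
fundamental: x₁=9801, y₁=1820  (since 96059601 − 29·3312400 = 1)

9801 1820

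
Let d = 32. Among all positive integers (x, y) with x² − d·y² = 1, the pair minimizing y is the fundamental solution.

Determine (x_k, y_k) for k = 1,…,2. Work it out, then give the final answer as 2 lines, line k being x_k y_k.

[5; 1,1,1,10] for √32; ℓ=4 ⇒ convergent index 3
i=0: a=5 ⇒ p=5, q=1
i=1: a=1 ⇒ p=6, q=1
i=2: a=1 ⇒ p=11, q=2
i=3: a=1 ⇒ p=17, q=3
(x₁, y₁) = (17, 3);  17² − 32·3² = 1 ✓
(17+3√32)^2 = 577 + 102√32

17 3
577 102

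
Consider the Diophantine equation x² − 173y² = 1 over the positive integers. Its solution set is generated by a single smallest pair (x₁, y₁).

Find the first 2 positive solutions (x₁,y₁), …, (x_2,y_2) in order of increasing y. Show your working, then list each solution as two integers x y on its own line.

2499849 190060
12498490045601 950242601880

[13; 6,1,1,6,26] for √173; ℓ=5 ⇒ convergent index 9
k=0  a_k=13  p_k/q_k = 13/1
k=1  a_k=6  p_k/q_k = 79/6
k=2  a_k=1  p_k/q_k = 92/7
k=3  a_k=1  p_k/q_k = 171/13
…
k=5  a_k=26  p_k/q_k = 29239/2223
…
k=8  a_k=1  p_k/q_k = 382343/29069
k=9  a_k=6  p_k/q_k = 2499849/190060
→ (2499849, 190060).  Check: 2499849²=6249245022801, 173·190060²=6249245022800, difference 1.
n=2: (2499849,190060)∘(2499849,190060) = (2499849·2499849+173·190060·190060, 2499849·190060+190060·2499849) = (12498490045601,950242601880)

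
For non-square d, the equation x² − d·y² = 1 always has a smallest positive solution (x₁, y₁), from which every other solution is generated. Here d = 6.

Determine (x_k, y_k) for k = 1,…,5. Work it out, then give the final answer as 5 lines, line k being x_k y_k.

5 2
49 20
485 198
4801 1960
47525 19402

d=6: √d = [2; 2,4] (ℓ=2, even), read p_1/q_1
a_0=2:  p_0=2·1+0=2,  q_0=2·0+1=1
a_1=2:  p_1=2·2+1=5,  q_1=2·1+0=2
(x₁, y₁) = (5, 2);  5² − 6·2² = 1 ✓
k=2:  x_2 = 5·5+6·2·2 = 49,  y_2 = 5·2+2·5 = 20
k=3:  x_3 = 5·49+6·2·20 = 485,  y_3 = 5·20+2·49 = 198
k=4:  x_4 = 5·485+6·2·198 = 4801,  y_4 = 5·198+2·485 = 1960
k=5:  x_5 = 5·4801+6·2·1960 = 47525,  y_5 = 5·1960+2·4801 = 19402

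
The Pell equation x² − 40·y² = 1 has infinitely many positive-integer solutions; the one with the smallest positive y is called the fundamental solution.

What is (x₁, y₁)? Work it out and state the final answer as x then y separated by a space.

19 3

d=40: √d = [6; 3,12] (ℓ=2, even), read p_1/q_1
i=0: a=6 ⇒ p=6, q=1
i=1: a=3 ⇒ p=19, q=3
→ (19, 3).  Check: 19²=361, 40·3²=360, difference 1.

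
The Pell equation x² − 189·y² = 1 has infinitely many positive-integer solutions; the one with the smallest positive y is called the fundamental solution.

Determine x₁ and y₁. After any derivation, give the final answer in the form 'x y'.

√189 = [13; 1,2,1,26, …], period ℓ=4 (even) → k=3
i=0: a=13 ⇒ p=13, q=1
…
i=2: a=2 ⇒ p=41, q=3
i=3: a=1 ⇒ p=55, q=4
fundamental: x₁=55, y₁=4  (since 3025 − 189·16 = 1)

55 4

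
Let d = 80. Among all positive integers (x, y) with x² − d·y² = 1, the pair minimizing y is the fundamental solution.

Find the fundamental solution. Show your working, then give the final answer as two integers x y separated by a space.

[8; 1,16] for √80; ℓ=2 ⇒ convergent index 1
a_0=8:  p_0=8·1+0=8,  q_0=8·0+1=1
a_1=1:  p_1=1·8+1=9,  q_1=1·1+0=1
(x₁, y₁) = (9, 1);  9² − 80·1² = 1 ✓

9 1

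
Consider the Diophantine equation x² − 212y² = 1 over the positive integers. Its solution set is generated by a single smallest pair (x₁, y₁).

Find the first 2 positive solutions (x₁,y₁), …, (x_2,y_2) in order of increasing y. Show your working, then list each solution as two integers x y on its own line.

√212 → a₀=14, period (1,1,3,1,1,…,1,1,28); ℓ=14 even so k=13
k=0  a_k=14  p_k/q_k = 14/1
k=1  a_k=1  p_k/q_k = 15/1
k=2  a_k=1  p_k/q_k = 29/2
k=3  a_k=3  p_k/q_k = 102/7
k=4  a_k=1  p_k/q_k = 131/9
k=5  a_k=1  p_k/q_k = 233/16
…
k=9  a_k=1  p_k/q_k = 5198/357
…
k=11  a_k=3  p_k/q_k = 29135/2001
k=12  a_k=1  p_k/q_k = 37114/2549
k=13  a_k=1  p_k/q_k = 66249/4550
→ (66249, 4550).  Check: 66249²=4388930001, 212·4550²=4388930000, difference 1.
n=2: (66249,4550)∘(66249,4550) = (66249·66249+212·4550·4550, 66249·4550+4550·66249) = (8777860001,602865900)

66249 4550
8777860001 602865900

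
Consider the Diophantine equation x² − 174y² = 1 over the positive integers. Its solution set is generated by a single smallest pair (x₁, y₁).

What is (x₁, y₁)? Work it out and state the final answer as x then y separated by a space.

1451 110

[13; 5,4,5,26] for √174; ℓ=4 ⇒ convergent index 3
step 0: (13, 1)  from 13·(1,0) + (0,1)
step 1: (66, 5)  from 5·(13,1) + (1,0)
step 2: (277, 21)  from 4·(66,5) + (13,1)
step 3: (1451, 110)  from 5·(277,21) + (66,5)
fundamental: x₁=1451, y₁=110  (since 2105401 − 174·12100 = 1)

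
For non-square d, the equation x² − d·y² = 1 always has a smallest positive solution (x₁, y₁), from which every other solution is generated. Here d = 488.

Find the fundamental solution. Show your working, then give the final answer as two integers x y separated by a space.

[22; 11,44] for √488; ℓ=2 ⇒ convergent index 1
k=0  a_k=22  p_k/q_k = 22/1
k=1  a_k=11  p_k/q_k = 243/11
(x₁, y₁) = (243, 11);  243² − 488·11² = 1 ✓

243 11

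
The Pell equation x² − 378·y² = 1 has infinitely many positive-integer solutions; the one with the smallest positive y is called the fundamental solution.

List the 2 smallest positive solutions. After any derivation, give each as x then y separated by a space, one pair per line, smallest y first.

[19; 2,3,1,4,1,3,2,38] for √378; ℓ=8 ⇒ convergent index 7
step 0: (19, 1)  from 19·(1,0) + (0,1)
step 1: (39, 2)  from 2·(19,1) + (1,0)
…
step 5: (1011, 52)  from 1·(836,43) + (175,9)
step 6: (3869, 199)  from 3·(1011,52) + (836,43)
step 7: (8749, 450)  from 2·(3869,199) + (1011,52)
(x₁, y₁) = (8749, 450);  8749² − 378·450² = 1 ✓
(x_2, y_2) = (8749·8749 + 378·450·450, 8749·450 + 450·8749) = (153090001, 7874100)

8749 450
153090001 7874100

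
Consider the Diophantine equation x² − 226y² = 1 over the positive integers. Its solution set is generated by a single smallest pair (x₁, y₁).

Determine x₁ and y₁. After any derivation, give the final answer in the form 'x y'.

[15; 30] for √226; ℓ=1 ⇒ convergent index 1
a_0=15:  p_0=15·1+0=15,  q_0=15·0+1=1
a_1=30:  p_1=30·15+1=451,  q_1=30·1+0=30
→ (451, 30).  Check: 451²=203401, 226·30²=203400, difference 1.

451 30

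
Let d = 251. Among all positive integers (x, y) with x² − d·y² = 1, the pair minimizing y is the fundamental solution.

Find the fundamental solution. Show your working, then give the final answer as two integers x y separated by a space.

3674890 231957

[15; 1,5,2,1,2,…,5,1,30] for √251; ℓ=14 ⇒ convergent index 13
step 0: (15, 1)  from 15·(1,0) + (0,1)
…
step 3: (206, 13)  from 2·(95,6) + (16,1)
step 4: (301, 19)  from 1·(206,13) + (95,6)
…
step 6: (1917, 121)  from 2·(808,51) + (301,19)
…
step 9: (151649, 9572)  from 2·(61043,3853) + (29563,1866)
step 10: (212692, 13425)  from 1·(151649,9572) + (61043,3853)
step 11: (577033, 36422)  from 2·(212692,13425) + (151649,9572)
step 12: (3097857, 195535)  from 5·(577033,36422) + (212692,13425)
step 13: (3674890, 231957)  from 1·(3097857,195535) + (577033,36422)
→ (3674890, 231957).  Check: 3674890²=13504816512100, 251·231957²=13504816512099, difference 1.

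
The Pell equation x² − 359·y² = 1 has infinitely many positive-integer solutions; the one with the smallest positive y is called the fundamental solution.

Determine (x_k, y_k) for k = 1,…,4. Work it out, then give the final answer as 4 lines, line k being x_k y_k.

360 19
259199 13680
186622920 9849581
134368243201 7091684640

√359 → a₀=18, period (1,17,1,36); ℓ=4 even so k=3
k=0  a_k=18  p_k/q_k = 18/1
k=1  a_k=1  p_k/q_k = 19/1
k=2  a_k=17  p_k/q_k = 341/18
k=3  a_k=1  p_k/q_k = 360/19
(x₁, y₁) = (360, 19);  360² − 359·19² = 1 ✓
n=2: (360,19)∘(360,19) = (360·360+359·19·19, 360·19+19·360) = (259199,13680)
n=3: (259199,13680)∘(360,19) = (360·259199+359·19·13680, 360·13680+19·259199) = (186622920,9849581)
n=4: (186622920,9849581)∘(360,19) = (360·186622920+359·19·9849581, 360·9849581+19·186622920) = (134368243201,7091684640)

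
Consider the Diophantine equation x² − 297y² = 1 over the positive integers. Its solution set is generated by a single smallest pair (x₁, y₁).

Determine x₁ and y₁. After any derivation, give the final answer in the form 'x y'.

48599 2820

[17; 4,3,1,1,2,1,1,3,4,34] for √297; ℓ=10 ⇒ convergent index 9
step 0: (17, 1)  from 17·(1,0) + (0,1)
step 1: (69, 4)  from 4·(17,1) + (1,0)
step 2: (224, 13)  from 3·(69,4) + (17,1)
step 3: (293, 17)  from 1·(224,13) + (69,4)
…
step 5: (1327, 77)  from 2·(517,30) + (293,17)
step 6: (1844, 107)  from 1·(1327,77) + (517,30)
step 7: (3171, 184)  from 1·(1844,107) + (1327,77)
step 8: (11357, 659)  from 3·(3171,184) + (1844,107)
step 9: (48599, 2820)  from 4·(11357,659) + (3171,184)
(x₁, y₁) = (48599, 2820);  48599² − 297·2820² = 1 ✓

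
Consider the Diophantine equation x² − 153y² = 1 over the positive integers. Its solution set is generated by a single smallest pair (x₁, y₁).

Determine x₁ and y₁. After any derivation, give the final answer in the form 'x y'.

2177 176

[12; 2,1,2,2,2,1,2,24] for √153; ℓ=8 ⇒ convergent index 7
step 0: (12, 1)  from 12·(1,0) + (0,1)
step 1: (25, 2)  from 2·(12,1) + (1,0)
…
step 3: (99, 8)  from 2·(37,3) + (25,2)
step 4: (235, 19)  from 2·(99,8) + (37,3)
…
step 6: (804, 65)  from 1·(569,46) + (235,19)
step 7: (2177, 176)  from 2·(804,65) + (569,46)
→ (2177, 176).  Check: 2177²=4739329, 153·176²=4739328, difference 1.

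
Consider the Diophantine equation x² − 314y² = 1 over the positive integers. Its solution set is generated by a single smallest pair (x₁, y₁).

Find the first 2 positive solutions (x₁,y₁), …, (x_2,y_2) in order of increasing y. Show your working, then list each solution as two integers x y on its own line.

√314 = [17; 1,2,1,1,2,1,34, …], period ℓ=7 (odd) → k=13
step 0: (17, 1)  from 17·(1,0) + (0,1)
step 1: (18, 1)  from 1·(17,1) + (1,0)
…
step 5: (319, 18)  from 2·(124,7) + (71,4)
step 6: (443, 25)  from 1·(319,18) + (124,7)
step 7: (15381, 868)  from 34·(443,25) + (319,18)
…
step 9: (47029, 2654)  from 2·(15824,893) + (15381,868)
…
step 12: (282617, 15949)  from 2·(109882,6201) + (62853,3547)
step 13: (392499, 22150)  from 1·(282617,15949) + (109882,6201)
(x₁, y₁) = (392499, 22150);  392499² − 314·22150² = 1 ✓
k=2:  x_2 = 392499·392499+314·22150·22150 = 308110930001,  y_2 = 392499·22150+22150·392499 = 17387705700

392499 22150
308110930001 17387705700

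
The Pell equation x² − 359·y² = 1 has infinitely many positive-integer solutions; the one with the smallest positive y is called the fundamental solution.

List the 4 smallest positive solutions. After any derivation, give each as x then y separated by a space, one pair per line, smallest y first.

[18; 1,17,1,36] for √359; ℓ=4 ⇒ convergent index 3
step 0: (18, 1)  from 18·(1,0) + (0,1)
…
step 2: (341, 18)  from 17·(19,1) + (18,1)
step 3: (360, 19)  from 1·(341,18) + (19,1)
(x₁, y₁) = (360, 19);  360² − 359·19² = 1 ✓
n=2: (360,19)∘(360,19) = (360·360+359·19·19, 360·19+19·360) = (259199,13680)
n=3: (259199,13680)∘(360,19) = (360·259199+359·19·13680, 360·13680+19·259199) = (186622920,9849581)
n=4: (186622920,9849581)∘(360,19) = (360·186622920+359·19·9849581, 360·9849581+19·186622920) = (134368243201,7091684640)

360 19
259199 13680
186622920 9849581
134368243201 7091684640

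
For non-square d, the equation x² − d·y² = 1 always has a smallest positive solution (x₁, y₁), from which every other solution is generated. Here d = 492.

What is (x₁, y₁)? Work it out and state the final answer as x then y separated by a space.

29767 1342

√492 → a₀=22, period (5,1,1,10,1,1,5,44); ℓ=8 even so k=7
i=0: a=22 ⇒ p=22, q=1
i=1: a=5 ⇒ p=111, q=5
i=2: a=1 ⇒ p=133, q=6
i=3: a=1 ⇒ p=244, q=11
i=4: a=10 ⇒ p=2573, q=116
i=5: a=1 ⇒ p=2817, q=127
i=6: a=1 ⇒ p=5390, q=243
i=7: a=5 ⇒ p=29767, q=1342
fundamental: x₁=29767, y₁=1342  (since 886074289 − 492·1800964 = 1)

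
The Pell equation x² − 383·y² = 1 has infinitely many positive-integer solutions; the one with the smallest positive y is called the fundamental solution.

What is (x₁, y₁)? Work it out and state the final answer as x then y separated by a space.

√383 → a₀=19, period (1,1,3,19,3,1,1,38); ℓ=8 even so k=7
a_0=19:  p_0=19·1+0=19,  q_0=19·0+1=1
a_1=1:  p_1=1·19+1=20,  q_1=1·1+0=1
a_2=1:  p_2=1·20+19=39,  q_2=1·1+1=2
a_3=3:  p_3=3·39+20=137,  q_3=3·2+1=7
…
a_5=3:  p_5=3·2642+137=8063,  q_5=3·135+7=412
a_6=1:  p_6=1·8063+2642=10705,  q_6=1·412+135=547
a_7=1:  p_7=1·10705+8063=18768,  q_7=1·547+412=959
→ (18768, 959).  Check: 18768²=352237824, 383·959²=352237823, difference 1.

18768 959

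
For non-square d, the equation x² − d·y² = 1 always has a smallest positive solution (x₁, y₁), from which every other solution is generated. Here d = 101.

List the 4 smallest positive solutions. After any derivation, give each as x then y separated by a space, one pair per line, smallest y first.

201 20
80801 8040
32481801 3232060
13057603201 1299280080

[10; 20] for √101; ℓ=1 ⇒ convergent index 1
i=0: a=10 ⇒ p=10, q=1
i=1: a=20 ⇒ p=201, q=20
(x₁, y₁) = (201, 20);  201² − 101·20² = 1 ✓
(x_2, y_2) = (201·201 + 101·20·20, 201·20 + 20·201) = (80801, 8040)
(x_3, y_3) = (201·80801 + 101·20·8040, 201·8040 + 20·80801) = (32481801, 3232060)
(x_4, y_4) = (201·32481801 + 101·20·3232060, 201·3232060 + 20·32481801) = (13057603201, 1299280080)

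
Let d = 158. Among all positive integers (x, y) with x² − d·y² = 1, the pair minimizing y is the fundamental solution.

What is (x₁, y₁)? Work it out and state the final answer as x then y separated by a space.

√158 = [12; 1,1,3,12,3,1,1,24, …], period ℓ=8 (even) → k=7
step 0: (12, 1)  from 12·(1,0) + (0,1)
…
step 4: (1081, 86)  from 12·(88,7) + (25,2)
…
step 6: (4412, 351)  from 1·(3331,265) + (1081,86)
step 7: (7743, 616)  from 1·(4412,351) + (3331,265)
fundamental: x₁=7743, y₁=616  (since 59954049 − 158·379456 = 1)

7743 616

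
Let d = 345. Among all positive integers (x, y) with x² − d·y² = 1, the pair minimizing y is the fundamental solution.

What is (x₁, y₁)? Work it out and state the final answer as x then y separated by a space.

√345 = [18; 1,1,2,1,6,1,2,1,1,36, …], period ℓ=10 (even) → k=9
k=0  a_k=18  p_k/q_k = 18/1
k=1  a_k=1  p_k/q_k = 19/1
…
k=4  a_k=1  p_k/q_k = 130/7
…
k=6  a_k=1  p_k/q_k = 1003/54
…
k=8  a_k=1  p_k/q_k = 3882/209
k=9  a_k=1  p_k/q_k = 6761/364
(x₁, y₁) = (6761, 364);  6761² − 345·364² = 1 ✓

6761 364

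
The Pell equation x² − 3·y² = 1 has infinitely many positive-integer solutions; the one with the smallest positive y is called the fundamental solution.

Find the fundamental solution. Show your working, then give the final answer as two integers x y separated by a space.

[1; 1,2] for √3; ℓ=2 ⇒ convergent index 1
step 0: (1, 1)  from 1·(1,0) + (0,1)
step 1: (2, 1)  from 1·(1,1) + (1,0)
→ (2, 1).  Check: 2²=4, 3·1²=3, difference 1.

2 1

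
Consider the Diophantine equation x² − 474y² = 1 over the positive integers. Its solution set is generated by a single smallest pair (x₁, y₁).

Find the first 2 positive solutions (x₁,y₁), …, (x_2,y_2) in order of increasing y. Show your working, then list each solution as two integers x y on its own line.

193549 8890
74922430801 3441301220

d=474: √d = [21; 1,3,2,1,1,…,3,1,42] (ℓ=14, even), read p_13/q_13
a_0=21:  p_0=21·1+0=21,  q_0=21·0+1=1
a_1=1:  p_1=1·21+1=22,  q_1=1·1+0=1
…
a_3=2:  p_3=2·87+22=196,  q_3=2·4+1=9
…
a_6=1:  p_6=1·479+283=762,  q_6=1·22+13=35
a_7=6:  p_7=6·762+479=5051,  q_7=6·35+22=232
a_8=1:  p_8=1·5051+762=5813,  q_8=1·232+35=267
…
a_11=2:  p_11=2·16677+10864=44218,  q_11=2·766+499=2031
a_12=3:  p_12=3·44218+16677=149331,  q_12=3·2031+766=6859
a_13=1:  p_13=1·149331+44218=193549,  q_13=1·6859+2031=8890
(x₁, y₁) = (193549, 8890);  193549² − 474·8890² = 1 ✓
(193549+8890√474)^2 = 74922430801 + 3441301220√474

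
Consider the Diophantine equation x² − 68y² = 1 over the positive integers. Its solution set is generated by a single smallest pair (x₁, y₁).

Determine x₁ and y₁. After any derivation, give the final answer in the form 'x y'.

33 4

√68 = [8; 4,16, …], period ℓ=2 (even) → k=1
a_0=8:  p_0=8·1+0=8,  q_0=8·0+1=1
a_1=4:  p_1=4·8+1=33,  q_1=4·1+0=4
→ (33, 4).  Check: 33²=1089, 68·4²=1088, difference 1.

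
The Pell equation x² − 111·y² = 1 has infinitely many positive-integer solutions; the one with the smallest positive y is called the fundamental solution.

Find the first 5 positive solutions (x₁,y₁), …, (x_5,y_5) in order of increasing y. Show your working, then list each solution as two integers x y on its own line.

[10; 1,1,6,1,1,20] for √111; ℓ=6 ⇒ convergent index 5
k=0  a_k=10  p_k/q_k = 10/1
…
k=2  a_k=1  p_k/q_k = 21/2
…
k=4  a_k=1  p_k/q_k = 158/15
k=5  a_k=1  p_k/q_k = 295/28
(x₁, y₁) = (295, 28);  295² − 111·28² = 1 ✓
(295+28√111)^2 = 174049 + 16520√111
(295+28√111)^3 = 102688615 + 9746772√111
(295+28√111)^4 = 60586108801 + 5750578960√111
(295+28√111)^5 = 35745701503975 + 3392831839628√111

295 28
174049 16520
102688615 9746772
60586108801 5750578960
35745701503975 3392831839628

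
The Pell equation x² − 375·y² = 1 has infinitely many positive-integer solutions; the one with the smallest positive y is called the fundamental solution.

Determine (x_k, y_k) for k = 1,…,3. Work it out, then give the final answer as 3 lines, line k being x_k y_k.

15124 781
457470751 23623688
13837575261124 714569313843

√375 = [19; 2,1,2,1,5,1,2,1,2,38, …], period ℓ=10 (even) → k=9
i=0: a=19 ⇒ p=19, q=1
i=1: a=2 ⇒ p=39, q=2
i=2: a=1 ⇒ p=58, q=3
…
i=5: a=5 ⇒ p=1220, q=63
…
i=7: a=2 ⇒ p=4086, q=211
i=8: a=1 ⇒ p=5519, q=285
i=9: a=2 ⇒ p=15124, q=781
(x₁, y₁) = (15124, 781);  15124² − 375·781² = 1 ✓
(x_2, y_2) = (15124·15124 + 375·781·781, 15124·781 + 781·15124) = (457470751, 23623688)
(x_3, y_3) = (15124·457470751 + 375·781·23623688, 15124·23623688 + 781·457470751) = (13837575261124, 714569313843)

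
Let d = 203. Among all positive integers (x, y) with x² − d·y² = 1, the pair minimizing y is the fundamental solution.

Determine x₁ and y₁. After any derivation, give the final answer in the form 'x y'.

d=203: √d = [14; 4,28] (ℓ=2, even), read p_1/q_1
a_0=14:  p_0=14·1+0=14,  q_0=14·0+1=1
a_1=4:  p_1=4·14+1=57,  q_1=4·1+0=4
(x₁, y₁) = (57, 4);  57² − 203·4² = 1 ✓

57 4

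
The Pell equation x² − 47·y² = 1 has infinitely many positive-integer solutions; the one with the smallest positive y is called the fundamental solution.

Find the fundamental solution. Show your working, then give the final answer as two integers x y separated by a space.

√47 = [6; 1,5,1,12, …], period ℓ=4 (even) → k=3
step 0: (6, 1)  from 6·(1,0) + (0,1)
…
step 2: (41, 6)  from 5·(7,1) + (6,1)
step 3: (48, 7)  from 1·(41,6) + (7,1)
→ (48, 7).  Check: 48²=2304, 47·7²=2303, difference 1.

48 7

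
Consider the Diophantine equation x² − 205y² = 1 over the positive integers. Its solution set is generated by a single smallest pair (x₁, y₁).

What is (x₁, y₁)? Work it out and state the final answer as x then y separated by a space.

39689 2772

[14; 3,6,1,4,1,6,3,28] for √205; ℓ=8 ⇒ convergent index 7
step 0: (14, 1)  from 14·(1,0) + (0,1)
…
step 5: (1847, 129)  from 1·(1532,107) + (315,22)
step 6: (12614, 881)  from 6·(1847,129) + (1532,107)
step 7: (39689, 2772)  from 3·(12614,881) + (1847,129)
→ (39689, 2772).  Check: 39689²=1575216721, 205·2772²=1575216720, difference 1.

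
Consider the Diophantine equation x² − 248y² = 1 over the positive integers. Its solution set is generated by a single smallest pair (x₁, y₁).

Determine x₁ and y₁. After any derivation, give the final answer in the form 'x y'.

d=248: √d = [15; 1,2,1,30] (ℓ=4, even), read p_3/q_3
step 0: (15, 1)  from 15·(1,0) + (0,1)
step 1: (16, 1)  from 1·(15,1) + (1,0)
step 2: (47, 3)  from 2·(16,1) + (15,1)
step 3: (63, 4)  from 1·(47,3) + (16,1)
fundamental: x₁=63, y₁=4  (since 3969 − 248·16 = 1)

63 4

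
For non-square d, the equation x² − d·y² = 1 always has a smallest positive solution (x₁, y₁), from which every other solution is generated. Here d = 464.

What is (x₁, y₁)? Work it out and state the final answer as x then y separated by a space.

9801 455

d=464: √d = [21; 1,1,5,1,1,1,5,1,1,42] (ℓ=10, even), read p_9/q_9
i=0: a=21 ⇒ p=21, q=1
…
i=2: a=1 ⇒ p=43, q=2
…
i=6: a=1 ⇒ p=797, q=37
i=7: a=5 ⇒ p=4502, q=209
i=8: a=1 ⇒ p=5299, q=246
i=9: a=1 ⇒ p=9801, q=455
fundamental: x₁=9801, y₁=455  (since 96059601 − 464·207025 = 1)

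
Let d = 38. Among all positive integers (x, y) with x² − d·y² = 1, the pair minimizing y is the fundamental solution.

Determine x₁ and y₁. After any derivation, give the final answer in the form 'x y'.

37 6

√38 → a₀=6, period (6,12); ℓ=2 even so k=1
a_0=6:  p_0=6·1+0=6,  q_0=6·0+1=1
a_1=6:  p_1=6·6+1=37,  q_1=6·1+0=6
fundamental: x₁=37, y₁=6  (since 1369 − 38·36 = 1)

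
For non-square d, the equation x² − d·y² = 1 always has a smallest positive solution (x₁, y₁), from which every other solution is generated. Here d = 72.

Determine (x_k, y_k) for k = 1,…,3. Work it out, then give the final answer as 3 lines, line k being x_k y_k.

17 2
577 68
19601 2310

[8; 2,16] for √72; ℓ=2 ⇒ convergent index 1
step 0: (8, 1)  from 8·(1,0) + (0,1)
step 1: (17, 2)  from 2·(8,1) + (1,0)
(x₁, y₁) = (17, 2);  17² − 72·2² = 1 ✓
(17+2√72)^2 = 577 + 68√72
(17+2√72)^3 = 19601 + 2310√72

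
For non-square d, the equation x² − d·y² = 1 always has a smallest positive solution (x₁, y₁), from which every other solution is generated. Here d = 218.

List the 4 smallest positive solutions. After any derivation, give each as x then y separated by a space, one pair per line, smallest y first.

126003 8534
31753512017 2150619204
8002075549230099 541968943114690
2016571050827526816577 136579425476409948936

√218 = [14; 1,3,3,1,28, …], period ℓ=5 (odd) → k=9
a_0=14:  p_0=14·1+0=14,  q_0=14·0+1=1
a_1=1:  p_1=1·14+1=15,  q_1=1·1+0=1
a_2=3:  p_2=3·15+14=59,  q_2=3·1+1=4
a_3=3:  p_3=3·59+15=192,  q_3=3·4+1=13
…
a_8=3:  p_8=3·29633+7471=96370,  q_8=3·2007+506=6527
a_9=1:  p_9=1·96370+29633=126003,  q_9=1·6527+2007=8534
→ (126003, 8534).  Check: 126003²=15876756009, 218·8534²=15876756008, difference 1.
(x_2, y_2) = (126003·126003 + 218·8534·8534, 126003·8534 + 8534·126003) = (31753512017, 2150619204)
(x_3, y_3) = (126003·31753512017 + 218·8534·2150619204, 126003·2150619204 + 8534·31753512017) = (8002075549230099, 541968943114690)
(x_4, y_4) = (126003·8002075549230099 + 218·8534·541968943114690, 126003·541968943114690 + 8534·8002075549230099) = (2016571050827526816577, 136579425476409948936)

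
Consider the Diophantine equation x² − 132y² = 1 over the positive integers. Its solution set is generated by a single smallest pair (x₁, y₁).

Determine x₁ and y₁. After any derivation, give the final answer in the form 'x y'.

[11; 2,22] for √132; ℓ=2 ⇒ convergent index 1
a_0=11:  p_0=11·1+0=11,  q_0=11·0+1=1
a_1=2:  p_1=2·11+1=23,  q_1=2·1+0=2
→ (23, 2).  Check: 23²=529, 132·2²=528, difference 1.

23 2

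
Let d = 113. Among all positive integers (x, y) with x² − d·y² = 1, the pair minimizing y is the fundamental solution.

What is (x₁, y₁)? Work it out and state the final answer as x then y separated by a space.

1204353 113296

[10; 1,1,1,2,2,1,1,1,20] for √113; ℓ=9 ⇒ convergent index 17
i=0: a=10 ⇒ p=10, q=1
…
i=3: a=1 ⇒ p=32, q=3
…
i=5: a=2 ⇒ p=202, q=19
i=6: a=1 ⇒ p=287, q=27
…
i=12: a=1 ⇒ p=49579, q=4664
…
i=15: a=1 ⇒ p=445435, q=41903
i=16: a=1 ⇒ p=758918, q=71393
i=17: a=1 ⇒ p=1204353, q=113296
fundamental: x₁=1204353, y₁=113296  (since 1450466148609 − 113·12835983616 = 1)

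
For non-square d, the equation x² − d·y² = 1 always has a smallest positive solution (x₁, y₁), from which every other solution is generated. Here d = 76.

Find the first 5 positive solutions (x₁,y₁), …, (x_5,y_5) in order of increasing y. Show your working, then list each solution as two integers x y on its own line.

√76 = [8; 1,2,1,1,5,4,5,1,1,2,1,16, …], period ℓ=12 (even) → k=11
step 0: (8, 1)  from 8·(1,0) + (0,1)
step 1: (9, 1)  from 1·(8,1) + (1,0)
…
step 3: (35, 4)  from 1·(26,3) + (9,1)
step 4: (61, 7)  from 1·(35,4) + (26,3)
step 5: (340, 39)  from 5·(61,7) + (35,4)
step 6: (1421, 163)  from 4·(340,39) + (61,7)
step 7: (7445, 854)  from 5·(1421,163) + (340,39)
step 8: (8866, 1017)  from 1·(7445,854) + (1421,163)
step 9: (16311, 1871)  from 1·(8866,1017) + (7445,854)
step 10: (41488, 4759)  from 2·(16311,1871) + (8866,1017)
step 11: (57799, 6630)  from 1·(41488,4759) + (16311,1871)
fundamental: x₁=57799, y₁=6630  (since 3340724401 − 76·43956900 = 1)
n=2: (57799,6630)∘(57799,6630) = (57799·57799+76·6630·6630, 57799·6630+6630·57799) = (6681448801,766414740)
n=3: (6681448801,766414740)∘(57799,6630) = (57799·6681448801+76·6630·766414740, 57799·766414740+6630·6681448801) = (772362118440199,88596011107890)
n=4: (772362118440199,88596011107890)∘(57799,6630) = (57799·772362118440199+76·6630·88596011107890, 57799·88596011107890+6630·772362118440199) = (89283516160768675201,10241521691283453480)
n=5: (89283516160768675201,10241521691283453480)∘(57799,6630) = (57799·89283516160768675201+76·6630·10241521691283453480, 57799·10241521691283453480+6630·89283516160768675201) = (10320995900380175197444999,1183899424380388644273150)

57799 6630
6681448801 766414740
772362118440199 88596011107890
89283516160768675201 10241521691283453480
10320995900380175197444999 1183899424380388644273150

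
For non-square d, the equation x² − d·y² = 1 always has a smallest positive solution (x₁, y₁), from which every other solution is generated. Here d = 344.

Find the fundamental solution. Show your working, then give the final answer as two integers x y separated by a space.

10405 561

√344 = [18; 1,1,4,1,3,1,4,1,1,36, …], period ℓ=10 (even) → k=9
a_0=18:  p_0=18·1+0=18,  q_0=18·0+1=1
a_1=1:  p_1=1·18+1=19,  q_1=1·1+0=1
a_2=1:  p_2=1·19+18=37,  q_2=1·1+1=2
a_3=4:  p_3=4·37+19=167,  q_3=4·2+1=9
…
a_5=3:  p_5=3·204+167=779,  q_5=3·11+9=42
a_6=1:  p_6=1·779+204=983,  q_6=1·42+11=53
…
a_8=1:  p_8=1·4711+983=5694,  q_8=1·254+53=307
a_9=1:  p_9=1·5694+4711=10405,  q_9=1·307+254=561
(x₁, y₁) = (10405, 561);  10405² − 344·561² = 1 ✓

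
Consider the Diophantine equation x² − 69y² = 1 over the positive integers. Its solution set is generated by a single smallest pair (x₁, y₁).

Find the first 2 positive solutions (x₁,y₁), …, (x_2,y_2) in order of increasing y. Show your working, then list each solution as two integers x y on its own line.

7775 936
120901249 14554800

d=69: √d = [8; 3,3,1,4,1,3,3,16] (ℓ=8, even), read p_7/q_7
k=0  a_k=8  p_k/q_k = 8/1
k=1  a_k=3  p_k/q_k = 25/3
k=2  a_k=3  p_k/q_k = 83/10
k=3  a_k=1  p_k/q_k = 108/13
k=4  a_k=4  p_k/q_k = 515/62
k=5  a_k=1  p_k/q_k = 623/75
k=6  a_k=3  p_k/q_k = 2384/287
k=7  a_k=3  p_k/q_k = 7775/936
→ (7775, 936).  Check: 7775²=60450625, 69·936²=60450624, difference 1.
(7775+936√69)^2 = 120901249 + 14554800√69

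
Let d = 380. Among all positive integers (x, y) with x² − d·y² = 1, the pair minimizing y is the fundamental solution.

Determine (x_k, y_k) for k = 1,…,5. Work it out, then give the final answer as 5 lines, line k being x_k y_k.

39 2
3041 156
237159 12166
18495361 948792
1442400999 73993610

√380 = [19; 2,38, …], period ℓ=2 (even) → k=1
k=0  a_k=19  p_k/q_k = 19/1
k=1  a_k=2  p_k/q_k = 39/2
→ (39, 2).  Check: 39²=1521, 380·2²=1520, difference 1.
n=2: (39,2)∘(39,2) = (39·39+380·2·2, 39·2+2·39) = (3041,156)
n=3: (3041,156)∘(39,2) = (39·3041+380·2·156, 39·156+2·3041) = (237159,12166)
n=4: (237159,12166)∘(39,2) = (39·237159+380·2·12166, 39·12166+2·237159) = (18495361,948792)
n=5: (18495361,948792)∘(39,2) = (39·18495361+380·2·948792, 39·948792+2·18495361) = (1442400999,73993610)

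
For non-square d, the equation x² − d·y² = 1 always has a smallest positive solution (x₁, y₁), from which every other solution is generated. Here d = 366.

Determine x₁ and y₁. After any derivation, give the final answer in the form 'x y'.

907925 47458

d=366: √d = [19; 7,1,1,1,2,12,2,1,1,1,7,38] (ℓ=12, even), read p_11/q_11
k=0  a_k=19  p_k/q_k = 19/1
…
k=3  a_k=1  p_k/q_k = 287/15
…
k=6  a_k=12  p_k/q_k = 14444/755
…
k=8  a_k=1  p_k/q_k = 44499/2326
…
k=10  a_k=1  p_k/q_k = 119053/6223
k=11  a_k=7  p_k/q_k = 907925/47458
→ (907925, 47458).  Check: 907925²=824327805625, 366·47458²=824327805624, difference 1.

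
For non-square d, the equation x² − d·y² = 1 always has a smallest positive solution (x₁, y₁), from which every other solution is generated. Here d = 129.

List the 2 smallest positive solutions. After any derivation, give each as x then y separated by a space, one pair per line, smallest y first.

16855 1484
568182049 50025640

√129 → a₀=11, period (2,1,3,1,6,1,3,1,2,22); ℓ=10 even so k=9
i=0: a=11 ⇒ p=11, q=1
i=1: a=2 ⇒ p=23, q=2
i=2: a=1 ⇒ p=34, q=3
…
i=4: a=1 ⇒ p=159, q=14
…
i=6: a=1 ⇒ p=1238, q=109
i=7: a=3 ⇒ p=4793, q=422
i=8: a=1 ⇒ p=6031, q=531
i=9: a=2 ⇒ p=16855, q=1484
fundamental: x₁=16855, y₁=1484  (since 284091025 − 129·2202256 = 1)
n=2: (16855,1484)∘(16855,1484) = (16855·16855+129·1484·1484, 16855·1484+1484·16855) = (568182049,50025640)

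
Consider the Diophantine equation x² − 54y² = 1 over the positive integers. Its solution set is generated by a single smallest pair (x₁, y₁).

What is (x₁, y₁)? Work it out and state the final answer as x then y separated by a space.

[7; 2,1,6,1,2,14] for √54; ℓ=6 ⇒ convergent index 5
i=0: a=7 ⇒ p=7, q=1
…
i=3: a=6 ⇒ p=147, q=20
i=4: a=1 ⇒ p=169, q=23
i=5: a=2 ⇒ p=485, q=66
→ (485, 66).  Check: 485²=235225, 54·66²=235224, difference 1.

485 66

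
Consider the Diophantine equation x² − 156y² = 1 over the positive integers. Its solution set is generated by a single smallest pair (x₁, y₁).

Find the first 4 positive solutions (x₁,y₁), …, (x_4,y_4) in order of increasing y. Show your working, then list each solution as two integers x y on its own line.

[12; 2,24] for √156; ℓ=2 ⇒ convergent index 1
k=0  a_k=12  p_k/q_k = 12/1
k=1  a_k=2  p_k/q_k = 25/2
(x₁, y₁) = (25, 2);  25² − 156·2² = 1 ✓
(x_2, y_2) = (25·25 + 156·2·2, 25·2 + 2·25) = (1249, 100)
(x_3, y_3) = (25·1249 + 156·2·100, 25·100 + 2·1249) = (62425, 4998)
(x_4, y_4) = (25·62425 + 156·2·4998, 25·4998 + 2·62425) = (3120001, 249800)

25 2
1249 100
62425 4998
3120001 249800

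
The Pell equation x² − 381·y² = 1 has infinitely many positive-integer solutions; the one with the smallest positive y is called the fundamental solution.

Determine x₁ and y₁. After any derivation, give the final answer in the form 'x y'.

1015 52

[19; 1,1,12,1,1,38] for √381; ℓ=6 ⇒ convergent index 5
k=0  a_k=19  p_k/q_k = 19/1
k=1  a_k=1  p_k/q_k = 20/1
k=2  a_k=1  p_k/q_k = 39/2
…
k=4  a_k=1  p_k/q_k = 527/27
k=5  a_k=1  p_k/q_k = 1015/52
(x₁, y₁) = (1015, 52);  1015² − 381·52² = 1 ✓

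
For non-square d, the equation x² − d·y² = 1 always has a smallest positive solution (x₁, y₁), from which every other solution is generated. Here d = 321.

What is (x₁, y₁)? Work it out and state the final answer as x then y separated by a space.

√321 → a₀=17, period (1,10,1,34); ℓ=4 even so k=3
i=0: a=17 ⇒ p=17, q=1
i=1: a=1 ⇒ p=18, q=1
i=2: a=10 ⇒ p=197, q=11
i=3: a=1 ⇒ p=215, q=12
(x₁, y₁) = (215, 12);  215² − 321·12² = 1 ✓

215 12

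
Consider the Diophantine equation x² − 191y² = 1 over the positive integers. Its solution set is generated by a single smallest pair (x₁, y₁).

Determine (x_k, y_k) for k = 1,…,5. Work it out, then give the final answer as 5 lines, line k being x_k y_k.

d=191: √d = [13; 1,4,1,1,3,…,4,1,26] (ℓ=16, even), read p_15/q_15
a_0=13:  p_0=13·1+0=13,  q_0=13·0+1=1
a_1=1:  p_1=1·13+1=14,  q_1=1·1+0=1
…
a_5=3:  p_5=3·152+83=539,  q_5=3·11+6=39
a_6=2:  p_6=2·539+152=1230,  q_6=2·39+11=89
…
a_9=2:  p_9=2·40217+2999=83433,  q_9=2·2910+217=6037
…
a_12=1:  p_12=1·704682+207083=911765,  q_12=1·50989+14984=65973
…
a_14=4:  p_14=4·1616447+911765=7377553,  q_14=4·116962+65973=533821
a_15=1:  p_15=1·7377553+1616447=8994000,  q_15=1·533821+116962=650783
fundamental: x₁=8994000, y₁=650783  (since 80892036000000 − 191·423518513089 = 1)
(x_2, y_2) = (8994000·8994000 + 191·650783·650783, 8994000·650783 + 650783·8994000) = (161784071999999, 11706284604000)
(x_3, y_3) = (8994000·161784071999999 + 191·650783·11706284604000, 8994000·11706284604000 + 650783·161784071999999) = (2910171887135973018000, 210572647456751349217)
(x_4, y_4) = (8994000·2910171887135973018000 + 191·650783·210572647456751349217, 8994000·210572647456751349217 + 650783·2910171887135973018000) = (52348171905801720863712000001, 3787780782452031563430792000)
(x_5, y_5) = (8994000·52348171905801720863712000001 + 191·650783·3787780782452031563430792000, 8994000·3787780782452031563430792000 + 650783·52348171905801720863712000001) = (941638916241558444724564320044970000, 68134600714746933190345629744650783)

8994000 650783
161784071999999 11706284604000
2910171887135973018000 210572647456751349217
52348171905801720863712000001 3787780782452031563430792000
941638916241558444724564320044970000 68134600714746933190345629744650783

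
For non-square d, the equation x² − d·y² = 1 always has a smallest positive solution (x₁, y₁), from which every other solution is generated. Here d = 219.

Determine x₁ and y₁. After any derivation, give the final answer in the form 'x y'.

[14; 1,3,1,28] for √219; ℓ=4 ⇒ convergent index 3
i=0: a=14 ⇒ p=14, q=1
i=1: a=1 ⇒ p=15, q=1
i=2: a=3 ⇒ p=59, q=4
i=3: a=1 ⇒ p=74, q=5
(x₁, y₁) = (74, 5);  74² − 219·5² = 1 ✓

74 5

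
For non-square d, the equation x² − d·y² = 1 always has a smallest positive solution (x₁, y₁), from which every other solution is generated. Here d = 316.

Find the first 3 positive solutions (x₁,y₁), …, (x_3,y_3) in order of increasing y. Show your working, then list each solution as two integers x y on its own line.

d=316: √d = [17; 1,3,2,8,2,3,1,34] (ℓ=8, even), read p_7/q_7
k=0  a_k=17  p_k/q_k = 17/1
k=1  a_k=1  p_k/q_k = 18/1
k=2  a_k=3  p_k/q_k = 71/4
k=3  a_k=2  p_k/q_k = 160/9
k=4  a_k=8  p_k/q_k = 1351/76
k=5  a_k=2  p_k/q_k = 2862/161
k=6  a_k=3  p_k/q_k = 9937/559
k=7  a_k=1  p_k/q_k = 12799/720
(x₁, y₁) = (12799, 720);  12799² − 316·720² = 1 ✓
n=2: (12799,720)∘(12799,720) = (12799·12799+316·720·720, 12799·720+720·12799) = (327628801,18430560)
n=3: (327628801,18430560)∘(12799,720) = (12799·327628801+316·720·18430560, 12799·18430560+720·327628801) = (8386642035199,471785474160)

12799 720
327628801 18430560
8386642035199 471785474160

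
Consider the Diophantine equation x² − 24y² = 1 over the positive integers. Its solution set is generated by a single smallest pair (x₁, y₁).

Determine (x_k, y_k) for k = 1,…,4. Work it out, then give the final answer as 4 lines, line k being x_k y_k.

5 1
49 10
485 99
4801 980

d=24: √d = [4; 1,8] (ℓ=2, even), read p_1/q_1
a_0=4:  p_0=4·1+0=4,  q_0=4·0+1=1
a_1=1:  p_1=1·4+1=5,  q_1=1·1+0=1
→ (5, 1).  Check: 5²=25, 24·1²=24, difference 1.
(x_2, y_2) = (5·5 + 24·1·1, 5·1 + 1·5) = (49, 10)
(x_3, y_3) = (5·49 + 24·1·10, 5·10 + 1·49) = (485, 99)
(x_4, y_4) = (5·485 + 24·1·99, 5·99 + 1·485) = (4801, 980)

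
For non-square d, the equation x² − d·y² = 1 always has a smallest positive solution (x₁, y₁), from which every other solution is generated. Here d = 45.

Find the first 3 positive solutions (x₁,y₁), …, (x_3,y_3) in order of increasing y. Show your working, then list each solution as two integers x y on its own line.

√45 → a₀=6, period (1,2,2,2,1,12); ℓ=6 even so k=5
k=0  a_k=6  p_k/q_k = 6/1
k=1  a_k=1  p_k/q_k = 7/1
…
k=4  a_k=2  p_k/q_k = 114/17
k=5  a_k=1  p_k/q_k = 161/24
fundamental: x₁=161, y₁=24  (since 25921 − 45·576 = 1)
k=2:  x_2 = 161·161+45·24·24 = 51841,  y_2 = 161·24+24·161 = 7728
k=3:  x_3 = 161·51841+45·24·7728 = 16692641,  y_3 = 161·7728+24·51841 = 2488392

161 24
51841 7728
16692641 2488392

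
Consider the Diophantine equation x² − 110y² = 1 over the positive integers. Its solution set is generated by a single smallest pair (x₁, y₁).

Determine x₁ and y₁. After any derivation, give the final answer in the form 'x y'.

21 2

√110 → a₀=10, period (2,20); ℓ=2 even so k=1
i=0: a=10 ⇒ p=10, q=1
i=1: a=2 ⇒ p=21, q=2
→ (21, 2).  Check: 21²=441, 110·2²=440, difference 1.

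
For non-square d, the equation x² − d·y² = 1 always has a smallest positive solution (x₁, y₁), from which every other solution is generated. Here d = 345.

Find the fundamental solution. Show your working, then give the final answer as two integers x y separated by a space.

d=345: √d = [18; 1,1,2,1,6,1,2,1,1,36] (ℓ=10, even), read p_9/q_9
a_0=18:  p_0=18·1+0=18,  q_0=18·0+1=1
a_1=1:  p_1=1·18+1=19,  q_1=1·1+0=1
a_2=1:  p_2=1·19+18=37,  q_2=1·1+1=2
…
a_4=1:  p_4=1·93+37=130,  q_4=1·5+2=7
a_5=6:  p_5=6·130+93=873,  q_5=6·7+5=47
a_6=1:  p_6=1·873+130=1003,  q_6=1·47+7=54
a_7=2:  p_7=2·1003+873=2879,  q_7=2·54+47=155
a_8=1:  p_8=1·2879+1003=3882,  q_8=1·155+54=209
a_9=1:  p_9=1·3882+2879=6761,  q_9=1·209+155=364
(x₁, y₁) = (6761, 364);  6761² − 345·364² = 1 ✓

6761 364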